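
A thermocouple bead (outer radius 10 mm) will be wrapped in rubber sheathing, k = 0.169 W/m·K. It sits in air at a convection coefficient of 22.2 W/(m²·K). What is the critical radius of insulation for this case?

r_cr ≈ 15.2 mm

For a sphere r_cr = 2k/h = 2×0.169/22.2
r_cr = 15.2 mm; since the bare radius (10 mm) is below r_cr, adding a thin layer of insulation will *increase* heat loss.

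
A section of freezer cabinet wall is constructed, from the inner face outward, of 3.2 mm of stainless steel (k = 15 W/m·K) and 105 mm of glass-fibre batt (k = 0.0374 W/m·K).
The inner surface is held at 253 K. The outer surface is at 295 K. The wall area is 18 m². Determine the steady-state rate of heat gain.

Thermal resistances in series:
R_stainless steel = L/(kA) = 0.0032/(15×18) = 1.185×10^-5 K/W
R_glass-fibre batt = L/(kA) = 0.105/(0.0374×18) = 0.156 K/W
R_total = 0.156 K/W
Q = ΔT / R_total = 42 / 0.156

Q ≈ 269 W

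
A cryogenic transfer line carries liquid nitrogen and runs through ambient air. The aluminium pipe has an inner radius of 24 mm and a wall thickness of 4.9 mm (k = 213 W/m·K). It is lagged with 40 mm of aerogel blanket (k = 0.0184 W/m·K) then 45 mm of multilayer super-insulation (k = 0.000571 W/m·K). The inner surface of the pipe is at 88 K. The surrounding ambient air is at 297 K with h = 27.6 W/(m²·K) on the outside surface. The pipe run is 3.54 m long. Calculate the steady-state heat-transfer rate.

For a radial system each layer contributes R = ln(r_out/r_in)/(2πkL); films add R = 1/(hA).
R_aluminium pipe wall = ln(28.9/24)/(2π×213×3.54) = 3.922×10^-5 K/W
R_aerogel blanket = ln(68.9/28.9)/(2π×0.0184×3.54) = 2.123 K/W
R_multilayer super-insulation = ln(113.9/68.9)/(2π×0.000571×3.54) = 39.58 K/W
R_outer film = 1/(h_o·2πr_oL) = 1/(27.6×2π×0.1139×3.54) = 0.0143 K/W
R_total = 41.72 K/W
Q = ΔT/R_total = 209/41.72

Q ≈ 5.01 W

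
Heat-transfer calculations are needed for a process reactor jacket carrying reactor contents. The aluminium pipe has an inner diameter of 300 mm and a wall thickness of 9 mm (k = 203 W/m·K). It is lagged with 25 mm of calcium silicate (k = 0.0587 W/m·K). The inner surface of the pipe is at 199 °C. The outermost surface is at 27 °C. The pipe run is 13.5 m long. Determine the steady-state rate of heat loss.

Radial resistances (cylindrical: R_cond = ln(r_o/r_i)/(2πkL), R_conv = 1/(h·2πrL)):
R_aluminium pipe wall = ln(159/150)/(2π×203×13.5) = 3.384×10^-6 K/W
R_calcium silicate = ln(184/159)/(2π×0.0587×13.5) = 0.02933 K/W
R_total = 0.02933 K/W
Q = ΔT/R_total = 172/0.02933

Q ≈ 5860 W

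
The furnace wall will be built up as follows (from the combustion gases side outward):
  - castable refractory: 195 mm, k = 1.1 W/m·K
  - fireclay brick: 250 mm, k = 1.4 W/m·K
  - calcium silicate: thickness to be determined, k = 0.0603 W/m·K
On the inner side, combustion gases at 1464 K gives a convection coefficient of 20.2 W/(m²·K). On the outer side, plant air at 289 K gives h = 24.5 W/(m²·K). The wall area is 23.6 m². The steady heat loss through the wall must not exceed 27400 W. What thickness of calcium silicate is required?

Treating each layer as a thermal resistance in series:
R_inner film = 1/(h_i·A) = 1/(20.2×23.6) = 0.002098 K/W
R_castable refractory = L/(kA) = 0.195/(1.1×23.6) = 0.007512 K/W
R_fireclay brick = L/(kA) = 0.25/(1.4×23.6) = 0.007567 K/W
R_outer film = 1/(h_o·A) = 1/(24.5×23.6) = 0.00173 K/W
Sum of the known resistances R_other = 0.01891 K/W
Required total resistance R_tot = ΔT/Q_allow = 1175/27400 = 0.04288 K/W
R_calcium silicate = R_tot − R_other = 0.02398 K/W
L = R·k·A = 0.02398×0.0603×23.6

L ≈ 34.1 mm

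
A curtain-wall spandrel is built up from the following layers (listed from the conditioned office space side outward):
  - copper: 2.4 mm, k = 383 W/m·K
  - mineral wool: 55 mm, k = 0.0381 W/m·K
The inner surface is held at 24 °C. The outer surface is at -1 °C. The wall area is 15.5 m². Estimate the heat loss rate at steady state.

Thermal resistances in series:
R_copper = L/(kA) = 0.0024/(383×15.5) = 4.043×10^-7 K/W
R_mineral wool = L/(kA) = 0.055/(0.0381×15.5) = 0.09313 K/W
R_total = 0.09313 K/W
Q = ΔT / R_total = 25 / 0.09313

Q ≈ 268 W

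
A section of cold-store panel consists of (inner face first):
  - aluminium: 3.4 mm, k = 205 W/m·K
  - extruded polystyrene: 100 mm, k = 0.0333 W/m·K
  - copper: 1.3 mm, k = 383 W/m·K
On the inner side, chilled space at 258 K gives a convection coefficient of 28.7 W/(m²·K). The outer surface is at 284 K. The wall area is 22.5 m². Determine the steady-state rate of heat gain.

Thermal resistances in series:
R_inner film = 1/(h_i·A) = 1/(28.7×22.5) = 0.001549 K/W
R_aluminium = L/(kA) = 0.0034/(205×22.5) = 7.371×10^-7 K/W
R_extruded polystyrene = L/(kA) = 0.1/(0.0333×22.5) = 0.1335 K/W
R_copper = L/(kA) = 0.0013/(383×22.5) = 1.509×10^-7 K/W
R_total = 0.135 K/W
Q = ΔT / R_total = 26 / 0.135

Q ≈ 193 W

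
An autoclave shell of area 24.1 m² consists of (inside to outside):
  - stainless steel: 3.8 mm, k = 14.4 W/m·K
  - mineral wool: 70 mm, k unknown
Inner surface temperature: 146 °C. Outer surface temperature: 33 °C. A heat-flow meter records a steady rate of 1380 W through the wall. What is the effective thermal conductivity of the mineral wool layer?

Series thermal resistances:
R_stainless steel = L/(kA) = 0.0038/(14.4×24.1) = 1.095×10^-5 K/W
Sum of known resistances R_other = 1.095×10^-5 K/W
Total R = ΔT/Q = 113/1380 = 0.08188 K/W
R_mineral wool = R_total − R_other = 0.08187 K/W
k = L/(R·A) = 0.07/(0.08187×24.1)

k ≈ 0.0355 W/(m·K)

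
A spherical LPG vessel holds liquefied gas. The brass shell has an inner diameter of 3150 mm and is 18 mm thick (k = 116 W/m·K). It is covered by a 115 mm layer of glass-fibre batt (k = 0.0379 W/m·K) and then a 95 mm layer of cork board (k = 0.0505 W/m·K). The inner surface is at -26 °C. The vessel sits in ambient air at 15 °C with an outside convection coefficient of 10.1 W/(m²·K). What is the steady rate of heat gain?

Q ≈ 293 W

Radial (spherical) resistances in series:
R_brass shell = (1/1.575 − 1/1.593)/(4π×116) = 4.922×10^-6 K/W
R_glass-fibre batt = (1/1.593 − 1/1.708)/(4π×0.0379) = 0.08875 K/W
R_cork board = (1/1.708 − 1/1.803)/(4π×0.0505) = 0.04861 K/W
R_outer film = 1/(h·4πr_o²) = 1/(10.1×4π×1.803²) = 0.002424 K/W
R_total = 0.1398 K/W
Q = ΔT/R_total = 41/0.1398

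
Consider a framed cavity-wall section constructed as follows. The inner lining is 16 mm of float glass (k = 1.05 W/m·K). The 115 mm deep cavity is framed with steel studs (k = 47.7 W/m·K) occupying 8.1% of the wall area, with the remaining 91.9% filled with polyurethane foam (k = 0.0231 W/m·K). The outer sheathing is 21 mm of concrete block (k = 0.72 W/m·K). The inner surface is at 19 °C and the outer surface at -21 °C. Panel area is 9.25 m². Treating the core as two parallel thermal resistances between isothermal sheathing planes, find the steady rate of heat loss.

Sheathing layers in series; stud and cavity paths in parallel between them.
R_inner = 0.016/(1.05×9.25) = 0.001647 K/W
R_stud  = 0.115/(47.7×0.081×9.25) = 0.003218 K/W
R_cav   = 0.115/(0.0231×0.919×9.25) = 0.5856 K/W
1/R_core = 1/R_stud + 1/R_cav → R_core = 0.0032 K/W
R_outer = 0.021/(0.72×9.25) = 0.003153 K/W
R_total = 0.008001 K/W
Q = ΔT/R_total = 40/0.008001

Q ≈ 5000 W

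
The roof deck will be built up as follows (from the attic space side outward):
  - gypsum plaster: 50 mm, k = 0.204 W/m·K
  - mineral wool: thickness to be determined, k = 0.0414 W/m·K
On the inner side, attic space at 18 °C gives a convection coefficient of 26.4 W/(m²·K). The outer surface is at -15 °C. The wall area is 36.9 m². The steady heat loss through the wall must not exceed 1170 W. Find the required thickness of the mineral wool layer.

L ≈ 31.4 mm

Treating each layer as a thermal resistance in series:
R_inner film = 1/(h_i·A) = 1/(26.4×36.9) = 0.001027 K/W
R_gypsum plaster = L/(kA) = 0.05/(0.204×36.9) = 0.006642 K/W
Sum of the known resistances R_other = 0.007669 K/W
Required total resistance R_tot = ΔT/Q_allow = 33/1170 = 0.02821 K/W
R_mineral wool = R_tot − R_other = 0.02054 K/W
L = R·k·A = 0.02054×0.0414×36.9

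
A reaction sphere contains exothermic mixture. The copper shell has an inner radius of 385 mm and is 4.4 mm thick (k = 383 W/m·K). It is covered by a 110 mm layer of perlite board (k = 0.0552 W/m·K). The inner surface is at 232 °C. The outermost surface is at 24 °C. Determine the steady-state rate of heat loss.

For a spherical shell R = (1/r₁ − 1/r₂)/(4πk); film R = 1/(h·4πr²). In series:
R_copper shell = (1/0.385 − 1/0.3894)/(4π×383) = 6.098×10^-6 K/W
R_perlite board = (1/0.3894 − 1/0.4994)/(4π×0.0552) = 0.8155 K/W
R_total = 0.8155 K/W
Q = ΔT/R_total = 208/0.8155

Q ≈ 255 W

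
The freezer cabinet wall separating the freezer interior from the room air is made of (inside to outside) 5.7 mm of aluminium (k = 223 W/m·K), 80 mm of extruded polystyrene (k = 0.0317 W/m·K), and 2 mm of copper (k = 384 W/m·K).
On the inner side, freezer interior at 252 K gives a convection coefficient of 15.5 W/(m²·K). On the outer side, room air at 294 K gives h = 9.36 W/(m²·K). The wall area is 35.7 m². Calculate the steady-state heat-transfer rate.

Using the resistance-network approach (series):
R_inner film = 1/(h_i·A) = 1/(15.5×35.7) = 0.001807 K/W
R_aluminium = L/(kA) = 0.0057/(223×35.7) = 7.16×10^-7 K/W
R_extruded polystyrene = L/(kA) = 0.08/(0.0317×35.7) = 0.07069 K/W
R_copper = L/(kA) = 0.002/(384×35.7) = 1.459×10^-7 K/W
R_outer film = 1/(h_o·A) = 1/(9.36×35.7) = 0.002993 K/W
R_total = 0.07549 K/W
Q = ΔT / R_total = 42 / 0.07549

Q ≈ 556 W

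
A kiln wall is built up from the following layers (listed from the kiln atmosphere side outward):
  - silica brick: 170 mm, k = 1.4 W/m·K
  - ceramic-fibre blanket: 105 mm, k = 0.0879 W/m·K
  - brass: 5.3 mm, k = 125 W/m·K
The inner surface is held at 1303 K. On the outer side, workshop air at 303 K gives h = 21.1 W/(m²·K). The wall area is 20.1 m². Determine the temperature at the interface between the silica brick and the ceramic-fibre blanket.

T ≈ 1210 K

Using the resistance-network approach (series):
R_silica brick = L/(kA) = 0.17/(1.4×20.1) = 0.006041 K/W
R_ceramic-fibre blanket = L/(kA) = 0.105/(0.0879×20.1) = 0.05943 K/W
R_brass = L/(kA) = 0.0053/(125×20.1) = 2.109×10^-6 K/W
R_outer film = 1/(h_o·A) = 1/(21.1×20.1) = 0.002358 K/W
R_total = 0.06783 K/W;  Q = ΔT/R_total = 1000/0.06783 = 14740 W
T_interface = T_inner − Q·ΣR(inner→interface) = 1303 − 14700×0.006041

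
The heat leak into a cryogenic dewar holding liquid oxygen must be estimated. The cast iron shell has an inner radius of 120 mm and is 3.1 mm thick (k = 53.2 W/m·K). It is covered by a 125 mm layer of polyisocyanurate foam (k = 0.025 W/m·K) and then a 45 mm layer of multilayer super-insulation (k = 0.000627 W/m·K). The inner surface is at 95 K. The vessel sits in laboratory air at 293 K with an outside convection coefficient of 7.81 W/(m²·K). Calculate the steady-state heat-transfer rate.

Each spherical layer contributes R = (1/r_i − 1/r_o)/(4πk):
R_cast iron shell = (1/0.12 − 1/0.1231)/(4π×53.2) = 3.139×10^-4 K/W
R_polyisocyanurate foam = (1/0.1231 − 1/0.2481)/(4π×0.025) = 13.03 K/W
R_multilayer super-insulation = (1/0.2481 − 1/0.2931)/(4π×0.000627) = 78.54 K/W
R_outer film = 1/(h·4πr_o²) = 1/(7.81×4π×0.2931²) = 0.1186 K/W
R_total = 91.69 K/W
Q = ΔT/R_total = 198/91.69

Q ≈ 2.16 W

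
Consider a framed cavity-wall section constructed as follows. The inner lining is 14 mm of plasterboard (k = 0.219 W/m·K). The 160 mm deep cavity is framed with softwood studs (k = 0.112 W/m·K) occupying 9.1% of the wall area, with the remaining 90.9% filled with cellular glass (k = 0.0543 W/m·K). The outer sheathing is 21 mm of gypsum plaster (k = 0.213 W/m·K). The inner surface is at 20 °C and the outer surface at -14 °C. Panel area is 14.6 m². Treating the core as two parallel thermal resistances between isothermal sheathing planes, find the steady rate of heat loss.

Q ≈ 174 W

Sheathing layers in series; stud and cavity paths in parallel between them.
R_inner = 0.014/(0.219×14.6) = 0.004379 K/W
R_stud  = 0.16/(0.112×0.091×14.6) = 1.075 K/W
R_cav   = 0.16/(0.0543×0.909×14.6) = 0.222 K/W
1/R_core = 1/R_stud + 1/R_cav → R_core = 0.184 K/W
R_outer = 0.021/(0.213×14.6) = 0.006753 K/W
R_total = 0.1952 K/W
Q = ΔT/R_total = 34/0.1952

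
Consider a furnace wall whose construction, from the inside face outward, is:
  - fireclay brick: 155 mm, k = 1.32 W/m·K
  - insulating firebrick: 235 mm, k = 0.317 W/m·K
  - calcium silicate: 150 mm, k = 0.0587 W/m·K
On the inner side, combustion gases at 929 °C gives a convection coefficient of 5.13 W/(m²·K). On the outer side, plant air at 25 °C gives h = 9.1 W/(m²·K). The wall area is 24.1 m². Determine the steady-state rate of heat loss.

Series thermal resistances:
R_inner film = 1/(h_i·A) = 1/(5.13×24.1) = 0.008088 K/W
R_fireclay brick = L/(kA) = 0.155/(1.32×24.1) = 0.004872 K/W
R_insulating firebrick = L/(kA) = 0.235/(0.317×24.1) = 0.03076 K/W
R_calcium silicate = L/(kA) = 0.15/(0.0587×24.1) = 0.106 K/W
R_outer film = 1/(h_o·A) = 1/(9.1×24.1) = 0.00456 K/W
R_total = 0.1543 K/W
Q = ΔT / R_total = 904 / 0.1543

Q ≈ 5860 W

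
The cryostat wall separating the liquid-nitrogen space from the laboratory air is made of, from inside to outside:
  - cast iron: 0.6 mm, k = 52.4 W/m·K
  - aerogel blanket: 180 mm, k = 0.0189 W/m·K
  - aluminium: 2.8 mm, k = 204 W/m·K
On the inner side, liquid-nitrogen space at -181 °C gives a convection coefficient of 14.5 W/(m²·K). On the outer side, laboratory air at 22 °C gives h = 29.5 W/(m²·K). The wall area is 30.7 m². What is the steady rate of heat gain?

Q ≈ 647 W

Using the resistance-network approach (series):
R_inner film = 1/(h_i·A) = 1/(14.5×30.7) = 0.002246 K/W
R_cast iron = L/(kA) = 0.0006/(52.4×30.7) = 3.73×10^-7 K/W
R_aerogel blanket = L/(kA) = 0.18/(0.0189×30.7) = 0.3102 K/W
R_aluminium = L/(kA) = 0.0028/(204×30.7) = 4.471×10^-7 K/W
R_outer film = 1/(h_o·A) = 1/(29.5×30.7) = 0.001104 K/W
R_total = 0.3136 K/W
Q = ΔT / R_total = 203 / 0.3136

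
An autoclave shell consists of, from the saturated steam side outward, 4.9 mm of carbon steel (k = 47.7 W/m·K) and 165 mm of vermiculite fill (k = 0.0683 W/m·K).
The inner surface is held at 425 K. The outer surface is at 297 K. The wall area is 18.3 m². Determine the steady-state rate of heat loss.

Model the wall as resistances in series:
R_carbon steel = L/(kA) = 0.0049/(47.7×18.3) = 5.613×10^-6 K/W
R_vermiculite fill = L/(kA) = 0.165/(0.0683×18.3) = 0.132 K/W
R_total = 0.132 K/W
Q = ΔT / R_total = 128 / 0.132

Q ≈ 970 W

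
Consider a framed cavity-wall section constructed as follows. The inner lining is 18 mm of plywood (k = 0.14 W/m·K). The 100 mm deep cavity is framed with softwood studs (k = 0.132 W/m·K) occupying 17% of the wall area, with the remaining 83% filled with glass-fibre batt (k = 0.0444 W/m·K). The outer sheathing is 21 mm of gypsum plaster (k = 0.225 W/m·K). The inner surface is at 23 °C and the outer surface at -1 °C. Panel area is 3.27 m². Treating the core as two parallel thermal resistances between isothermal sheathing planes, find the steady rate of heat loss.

Sheathing layers in series; stud and cavity paths in parallel between them.
R_inner = 0.018/(0.14×3.27) = 0.03932 K/W
R_stud  = 0.1/(0.132×0.17×3.27) = 1.363 K/W
R_cav   = 0.1/(0.0444×0.83×3.27) = 0.8298 K/W
1/R_core = 1/R_stud + 1/R_cav → R_core = 0.5158 K/W
R_outer = 0.021/(0.225×3.27) = 0.02854 K/W
R_total = 0.5836 K/W
Q = ΔT/R_total = 24/0.5836

Q ≈ 41.1 W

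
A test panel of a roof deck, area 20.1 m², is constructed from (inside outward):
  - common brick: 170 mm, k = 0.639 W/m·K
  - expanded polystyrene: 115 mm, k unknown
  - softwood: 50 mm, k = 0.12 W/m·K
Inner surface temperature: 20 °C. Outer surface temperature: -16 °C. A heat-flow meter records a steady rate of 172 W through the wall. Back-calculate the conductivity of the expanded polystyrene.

k ≈ 0.0326 W/(m·K)

Using the resistance-network approach (series):
R_common brick = L/(kA) = 0.17/(0.639×20.1) = 0.01324 K/W
R_softwood = L/(kA) = 0.05/(0.12×20.1) = 0.02073 K/W
Sum of known resistances R_other = 0.03397 K/W
Total R = ΔT/Q = 36/172 = 0.2093 K/W
R_expanded polystyrene = R_total − R_other = 0.1753 K/W
k = L/(R·A) = 0.115/(0.1753×20.1)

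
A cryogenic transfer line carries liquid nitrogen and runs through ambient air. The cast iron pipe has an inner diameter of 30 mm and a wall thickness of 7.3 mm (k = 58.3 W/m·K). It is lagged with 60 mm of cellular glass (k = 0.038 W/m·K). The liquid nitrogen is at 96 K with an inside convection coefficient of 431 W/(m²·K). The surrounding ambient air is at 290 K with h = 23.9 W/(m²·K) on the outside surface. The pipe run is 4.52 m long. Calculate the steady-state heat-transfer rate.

Q ≈ 157 W

Treating each annulus and film as a series resistance:
R_inner film = 1/(h_i·2πr₁L) = 1/(431×2π×0.015×4.52) = 0.005446 K/W
R_cast iron pipe wall = ln(22.3/15)/(2π×58.3×4.52) = 2.395×10^-4 K/W
R_cellular glass = ln(82.3/22.3)/(2π×0.038×4.52) = 1.21 K/W
R_outer film = 1/(h_o·2πr_oL) = 1/(23.9×2π×0.0823×4.52) = 0.0179 K/W
R_total = 1.234 K/W
Q = ΔT/R_total = 194/1.234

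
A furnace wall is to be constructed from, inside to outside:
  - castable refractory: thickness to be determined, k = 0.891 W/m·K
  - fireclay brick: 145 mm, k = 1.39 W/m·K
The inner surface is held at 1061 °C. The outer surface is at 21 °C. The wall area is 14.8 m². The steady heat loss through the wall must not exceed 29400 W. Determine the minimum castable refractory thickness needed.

L ≈ 374 mm

Treating each layer as a thermal resistance in series:
R_fireclay brick = L/(kA) = 0.145/(1.39×14.8) = 0.007048 K/W
Sum of the known resistances R_other = 0.007048 K/W
Required total resistance R_tot = ΔT/Q_allow = 1040/29400 = 0.03537 K/W
R_castable refractory = R_tot − R_other = 0.02833 K/W
L = R·k·A = 0.02833×0.891×14.8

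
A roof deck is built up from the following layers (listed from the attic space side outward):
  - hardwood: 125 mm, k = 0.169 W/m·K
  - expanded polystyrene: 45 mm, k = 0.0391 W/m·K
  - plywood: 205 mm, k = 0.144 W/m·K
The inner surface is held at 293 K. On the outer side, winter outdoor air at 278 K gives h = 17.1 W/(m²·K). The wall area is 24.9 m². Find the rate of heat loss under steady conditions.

Q ≈ 111 W

Model the wall as resistances in series:
R_hardwood = L/(kA) = 0.125/(0.169×24.9) = 0.0297 K/W
R_expanded polystyrene = L/(kA) = 0.045/(0.0391×24.9) = 0.04622 K/W
R_plywood = L/(kA) = 0.205/(0.144×24.9) = 0.05717 K/W
R_outer film = 1/(h_o·A) = 1/(17.1×24.9) = 0.002349 K/W
R_total = 0.1354 K/W
Q = ΔT / R_total = 15 / 0.1354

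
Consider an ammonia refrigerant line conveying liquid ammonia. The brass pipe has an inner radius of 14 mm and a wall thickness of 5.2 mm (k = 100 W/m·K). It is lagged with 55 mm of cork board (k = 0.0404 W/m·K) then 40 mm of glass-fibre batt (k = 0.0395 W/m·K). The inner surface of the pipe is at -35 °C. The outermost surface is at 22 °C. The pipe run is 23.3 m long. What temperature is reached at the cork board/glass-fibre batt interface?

Per-layer cylindrical resistances, series-summed:
R_brass pipe wall = ln(19.2/14)/(2π×100×23.3) = 2.157×10^-5 K/W
R_cork board = ln(74.2/19.2)/(2π×0.0404×23.3) = 0.2286 K/W
R_glass-fibre batt = ln(114.2/74.2)/(2π×0.0395×23.3) = 0.07456 K/W
R_total = 0.3032 K/W
Q = ΔT/R_total = 57/0.3032
Q = 188 W
T_interface = T_inner + Q·ΣR(inner→interface) = -35 + 188×0.2286

T ≈ 7.98 °C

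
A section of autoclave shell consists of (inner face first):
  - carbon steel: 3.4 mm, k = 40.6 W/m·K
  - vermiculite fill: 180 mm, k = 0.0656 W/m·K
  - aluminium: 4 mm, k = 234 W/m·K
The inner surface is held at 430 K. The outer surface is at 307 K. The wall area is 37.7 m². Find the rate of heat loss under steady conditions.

Model the wall as resistances in series:
R_carbon steel = L/(kA) = 0.0034/(40.6×37.7) = 2.221×10^-6 K/W
R_vermiculite fill = L/(kA) = 0.18/(0.0656×37.7) = 0.07278 K/W
R_aluminium = L/(kA) = 0.004/(234×37.7) = 4.534×10^-7 K/W
R_total = 0.07279 K/W
Q = ΔT / R_total = 123 / 0.07279

Q ≈ 1690 W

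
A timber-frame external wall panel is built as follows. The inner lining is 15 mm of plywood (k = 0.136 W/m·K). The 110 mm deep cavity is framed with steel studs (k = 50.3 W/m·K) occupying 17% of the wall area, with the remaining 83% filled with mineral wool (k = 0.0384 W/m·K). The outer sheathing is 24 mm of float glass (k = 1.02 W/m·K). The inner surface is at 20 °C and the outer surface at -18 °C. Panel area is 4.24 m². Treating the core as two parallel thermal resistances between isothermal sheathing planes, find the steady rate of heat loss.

Q ≈ 1100 W

Sheathing layers in series; stud and cavity paths in parallel between them.
R_inner = 0.015/(0.136×4.24) = 0.02601 K/W
R_stud  = 0.11/(50.3×0.17×4.24) = 0.003034 K/W
R_cav   = 0.11/(0.0384×0.83×4.24) = 0.814 K/W
1/R_core = 1/R_stud + 1/R_cav → R_core = 0.003023 K/W
R_outer = 0.024/(1.02×4.24) = 0.005549 K/W
R_total = 0.03458 K/W
Q = ΔT/R_total = 38/0.03458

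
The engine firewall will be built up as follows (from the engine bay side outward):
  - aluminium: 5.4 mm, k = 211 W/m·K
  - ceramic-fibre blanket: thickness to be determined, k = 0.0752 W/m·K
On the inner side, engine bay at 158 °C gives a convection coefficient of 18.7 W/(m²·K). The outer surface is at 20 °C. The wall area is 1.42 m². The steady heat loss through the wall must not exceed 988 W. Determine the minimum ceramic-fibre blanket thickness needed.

Treating each layer as a thermal resistance in series:
R_inner film = 1/(h_i·A) = 1/(18.7×1.42) = 0.03766 K/W
R_aluminium = L/(kA) = 0.0054/(211×1.42) = 1.802×10^-5 K/W
Sum of the known resistances R_other = 0.03768 K/W
Required total resistance R_tot = ΔT/Q_allow = 138/988 = 0.1397 K/W
R_ceramic-fibre blanket = R_tot − R_other = 0.102 K/W
L = R·k·A = 0.102×0.0752×1.42

L ≈ 10.9 mm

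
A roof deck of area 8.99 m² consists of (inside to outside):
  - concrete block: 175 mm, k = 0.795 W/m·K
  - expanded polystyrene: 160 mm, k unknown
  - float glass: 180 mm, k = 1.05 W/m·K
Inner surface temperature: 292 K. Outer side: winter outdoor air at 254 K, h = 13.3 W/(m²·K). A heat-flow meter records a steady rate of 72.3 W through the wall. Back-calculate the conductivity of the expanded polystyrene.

Using the resistance-network approach (series):
R_concrete block = L/(kA) = 0.175/(0.795×8.99) = 0.02449 K/W
R_float glass = L/(kA) = 0.18/(1.05×8.99) = 0.01907 K/W
R_outer film = 1/(h_o·A) = 1/(13.3×8.99) = 0.008364 K/W
Sum of known resistances R_other = 0.05192 K/W
Total R = ΔT/Q = 38/72.3 = 0.5256 K/W
R_expanded polystyrene = R_total − R_other = 0.4737 K/W
k = L/(R·A) = 0.16/(0.4737×8.99)

k ≈ 0.0376 W/(m·K)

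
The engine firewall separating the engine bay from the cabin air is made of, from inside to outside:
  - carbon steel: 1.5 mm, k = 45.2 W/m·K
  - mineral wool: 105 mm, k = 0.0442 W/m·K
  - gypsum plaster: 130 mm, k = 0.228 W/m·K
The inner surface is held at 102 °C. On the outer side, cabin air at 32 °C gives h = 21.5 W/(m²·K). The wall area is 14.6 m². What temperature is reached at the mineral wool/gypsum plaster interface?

T ≈ 46.4 °C

Series thermal resistances:
R_carbon steel = L/(kA) = 0.0015/(45.2×14.6) = 2.273×10^-6 K/W
R_mineral wool = L/(kA) = 0.105/(0.0442×14.6) = 0.1627 K/W
R_gypsum plaster = L/(kA) = 0.13/(0.228×14.6) = 0.03905 K/W
R_outer film = 1/(h_o·A) = 1/(21.5×14.6) = 0.003186 K/W
R_total = 0.205 K/W;  Q = ΔT/R_total = 70/0.205 = 341.5 W
T_interface = T_inner − Q·ΣR(inner→interface) = 102 − 342×0.1627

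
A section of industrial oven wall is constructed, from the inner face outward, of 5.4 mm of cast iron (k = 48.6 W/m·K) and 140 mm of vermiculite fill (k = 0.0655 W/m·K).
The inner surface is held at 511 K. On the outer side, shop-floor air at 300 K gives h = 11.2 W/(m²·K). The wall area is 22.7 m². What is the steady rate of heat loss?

Q ≈ 2150 W

Model the wall as resistances in series:
R_cast iron = L/(kA) = 0.0054/(48.6×22.7) = 4.895×10^-6 K/W
R_vermiculite fill = L/(kA) = 0.14/(0.0655×22.7) = 0.09416 K/W
R_outer film = 1/(h_o·A) = 1/(11.2×22.7) = 0.003933 K/W
R_total = 0.0981 K/W
Q = ΔT / R_total = 211 / 0.0981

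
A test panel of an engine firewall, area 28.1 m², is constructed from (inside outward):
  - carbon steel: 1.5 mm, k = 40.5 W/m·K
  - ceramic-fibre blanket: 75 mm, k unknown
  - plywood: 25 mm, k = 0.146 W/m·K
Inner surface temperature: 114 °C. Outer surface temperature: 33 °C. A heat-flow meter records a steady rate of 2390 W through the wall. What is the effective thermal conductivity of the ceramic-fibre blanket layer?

k ≈ 0.096 W/(m·K)

Series thermal resistances:
R_carbon steel = L/(kA) = 0.0015/(40.5×28.1) = 1.318×10^-6 K/W
R_plywood = L/(kA) = 0.025/(0.146×28.1) = 0.006094 K/W
Sum of known resistances R_other = 0.006095 K/W
Total R = ΔT/Q = 81/2390 = 0.03389 K/W
R_ceramic-fibre blanket = R_total − R_other = 0.0278 K/W
k = L/(R·A) = 0.075/(0.0278×28.1)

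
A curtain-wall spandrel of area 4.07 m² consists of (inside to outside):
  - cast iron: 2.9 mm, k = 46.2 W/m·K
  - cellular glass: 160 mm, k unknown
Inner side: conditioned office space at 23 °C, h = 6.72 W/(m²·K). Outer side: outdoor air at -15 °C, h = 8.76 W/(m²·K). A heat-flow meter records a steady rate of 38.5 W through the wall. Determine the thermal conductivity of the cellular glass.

Using the resistance-network approach (series):
R_inner film = 1/(h_i·A) = 1/(6.72×4.07) = 0.03656 K/W
R_cast iron = L/(kA) = 0.0029/(46.2×4.07) = 1.542×10^-5 K/W
R_outer film = 1/(h_o·A) = 1/(8.76×4.07) = 0.02805 K/W
Sum of known resistances R_other = 0.06463 K/W
Total R = ΔT/Q = 38/38.5 = 0.987 K/W
R_cellular glass = R_total − R_other = 0.9224 K/W
k = L/(R·A) = 0.16/(0.9224×4.07)

k ≈ 0.0426 W/(m·K)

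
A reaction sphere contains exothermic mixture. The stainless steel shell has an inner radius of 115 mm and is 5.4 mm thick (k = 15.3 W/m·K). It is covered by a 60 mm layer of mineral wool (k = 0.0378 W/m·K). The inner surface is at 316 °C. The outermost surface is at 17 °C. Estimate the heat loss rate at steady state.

For a spherical shell R = (1/r₁ − 1/r₂)/(4πk); film R = 1/(h·4πr²). In series:
R_stainless steel shell = (1/0.115 − 1/0.1204)/(4π×15.3) = 0.002028 K/W
R_mineral wool = (1/0.1204 − 1/0.1804)/(4π×0.0378) = 5.815 K/W
R_total = 5.818 K/W
Q = ΔT/R_total = 299/5.818

Q ≈ 51.4 W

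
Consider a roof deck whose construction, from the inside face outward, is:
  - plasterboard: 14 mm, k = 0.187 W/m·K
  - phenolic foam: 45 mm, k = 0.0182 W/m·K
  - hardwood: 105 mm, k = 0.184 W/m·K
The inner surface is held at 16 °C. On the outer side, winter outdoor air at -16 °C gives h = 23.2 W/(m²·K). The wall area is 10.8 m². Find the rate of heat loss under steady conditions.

Q ≈ 109 W

Using the resistance-network approach (series):
R_plasterboard = L/(kA) = 0.014/(0.187×10.8) = 0.006932 K/W
R_phenolic foam = L/(kA) = 0.045/(0.0182×10.8) = 0.2289 K/W
R_hardwood = L/(kA) = 0.105/(0.184×10.8) = 0.05284 K/W
R_outer film = 1/(h_o·A) = 1/(23.2×10.8) = 0.003991 K/W
R_total = 0.2927 K/W
Q = ΔT / R_total = 32 / 0.2927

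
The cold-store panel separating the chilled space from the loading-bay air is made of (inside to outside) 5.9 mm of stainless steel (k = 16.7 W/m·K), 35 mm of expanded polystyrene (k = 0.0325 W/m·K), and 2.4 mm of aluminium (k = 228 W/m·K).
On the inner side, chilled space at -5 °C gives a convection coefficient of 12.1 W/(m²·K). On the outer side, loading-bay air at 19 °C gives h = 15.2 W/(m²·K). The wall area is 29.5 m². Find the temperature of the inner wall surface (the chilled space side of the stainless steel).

T ≈ -3.38 °C

Treating each layer as a thermal resistance in series:
R_inner film = 1/(h_i·A) = 1/(12.1×29.5) = 0.002802 K/W
R_stainless steel = L/(kA) = 0.0059/(16.7×29.5) = 1.198×10^-5 K/W
R_expanded polystyrene = L/(kA) = 0.035/(0.0325×29.5) = 0.03651 K/W
R_aluminium = L/(kA) = 0.0024/(228×29.5) = 3.568×10^-7 K/W
R_outer film = 1/(h_o·A) = 1/(15.2×29.5) = 0.00223 K/W
R_total = 0.04155 K/W;  Q = ΔT/R_total = 24/0.04155 = 577.6 W
T_interface = T_inner + Q·ΣR(inner→interface) = -5 + 578×0.002802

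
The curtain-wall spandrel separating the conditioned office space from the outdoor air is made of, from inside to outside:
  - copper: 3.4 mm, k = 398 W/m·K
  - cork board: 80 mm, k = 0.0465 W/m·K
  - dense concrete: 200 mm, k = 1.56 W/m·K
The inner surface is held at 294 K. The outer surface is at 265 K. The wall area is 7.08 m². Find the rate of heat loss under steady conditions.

Q ≈ 111 W

Using the resistance-network approach (series):
R_copper = L/(kA) = 0.0034/(398×7.08) = 1.207×10^-6 K/W
R_cork board = L/(kA) = 0.08/(0.0465×7.08) = 0.243 K/W
R_dense concrete = L/(kA) = 0.2/(1.56×7.08) = 0.01811 K/W
R_total = 0.2611 K/W
Q = ΔT / R_total = 29 / 0.2611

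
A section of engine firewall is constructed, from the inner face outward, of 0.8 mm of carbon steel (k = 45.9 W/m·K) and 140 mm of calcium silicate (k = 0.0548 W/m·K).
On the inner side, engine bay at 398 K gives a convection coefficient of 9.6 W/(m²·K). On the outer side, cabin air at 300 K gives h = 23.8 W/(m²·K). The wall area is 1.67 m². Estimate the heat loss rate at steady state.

Q ≈ 60.6 W

Thermal resistances in series:
R_inner film = 1/(h_i·A) = 1/(9.6×1.67) = 0.06238 K/W
R_carbon steel = L/(kA) = 0.0008/(45.9×1.67) = 1.044×10^-5 K/W
R_calcium silicate = L/(kA) = 0.14/(0.0548×1.67) = 1.53 K/W
R_outer film = 1/(h_o·A) = 1/(23.8×1.67) = 0.02516 K/W
R_total = 1.617 K/W
Q = ΔT / R_total = 98 / 1.617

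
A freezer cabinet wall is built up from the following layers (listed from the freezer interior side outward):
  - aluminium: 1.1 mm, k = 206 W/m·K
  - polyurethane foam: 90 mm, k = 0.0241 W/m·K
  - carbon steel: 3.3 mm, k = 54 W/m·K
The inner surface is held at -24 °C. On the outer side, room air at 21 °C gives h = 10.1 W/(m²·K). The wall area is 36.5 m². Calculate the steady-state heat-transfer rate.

Q ≈ 428 W

Thermal resistances in series:
R_aluminium = L/(kA) = 0.0011/(206×36.5) = 1.463×10^-7 K/W
R_polyurethane foam = L/(kA) = 0.09/(0.0241×36.5) = 0.1023 K/W
R_carbon steel = L/(kA) = 0.0033/(54×36.5) = 1.674×10^-6 K/W
R_outer film = 1/(h_o·A) = 1/(10.1×36.5) = 0.002713 K/W
R_total = 0.105 K/W
Q = ΔT / R_total = 45 / 0.105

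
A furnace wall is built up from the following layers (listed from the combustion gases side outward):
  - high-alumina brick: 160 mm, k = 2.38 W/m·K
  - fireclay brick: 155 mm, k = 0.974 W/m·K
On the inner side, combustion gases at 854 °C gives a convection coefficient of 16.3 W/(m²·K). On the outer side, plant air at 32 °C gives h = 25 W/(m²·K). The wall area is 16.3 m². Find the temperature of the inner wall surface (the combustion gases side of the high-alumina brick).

Thermal resistances in series:
R_inner film = 1/(h_i·A) = 1/(16.3×16.3) = 0.003764 K/W
R_high-alumina brick = L/(kA) = 0.16/(2.38×16.3) = 0.004124 K/W
R_fireclay brick = L/(kA) = 0.155/(0.974×16.3) = 0.009763 K/W
R_outer film = 1/(h_o·A) = 1/(25×16.3) = 0.002454 K/W
R_total = 0.02011 K/W;  Q = ΔT/R_total = 822/0.02011 = 40890 W
T_interface = T_inner − Q·ΣR(inner→interface) = 854 − 40900×0.003764

T ≈ 700 °C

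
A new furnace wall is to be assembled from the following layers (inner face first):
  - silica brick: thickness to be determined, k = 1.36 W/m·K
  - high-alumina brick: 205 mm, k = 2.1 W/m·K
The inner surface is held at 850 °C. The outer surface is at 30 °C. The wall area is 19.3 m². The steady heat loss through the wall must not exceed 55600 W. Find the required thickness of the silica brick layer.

L ≈ 254 mm

Model the wall as resistances in series:
R_high-alumina brick = L/(kA) = 0.205/(2.1×19.3) = 0.005058 K/W
Sum of the known resistances R_other = 0.005058 K/W
Required total resistance R_tot = ΔT/Q_allow = 820/55600 = 0.01475 K/W
R_silica brick = R_tot − R_other = 0.00969 K/W
L = R·k·A = 0.00969×1.36×19.3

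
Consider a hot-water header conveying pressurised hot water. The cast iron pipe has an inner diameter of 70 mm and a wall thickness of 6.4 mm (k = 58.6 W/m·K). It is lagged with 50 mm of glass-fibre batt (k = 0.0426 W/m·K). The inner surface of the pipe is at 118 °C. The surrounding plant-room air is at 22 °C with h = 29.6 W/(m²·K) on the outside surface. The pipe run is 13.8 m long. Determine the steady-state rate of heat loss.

Per-layer cylindrical resistances, series-summed:
R_cast iron pipe wall = ln(41.4/35)/(2π×58.6×13.8) = 3.305×10^-5 K/W
R_glass-fibre batt = ln(91.4/41.4)/(2π×0.0426×13.8) = 0.2144 K/W
R_outer film = 1/(h_o·2πr_oL) = 1/(29.6×2π×0.0914×13.8) = 0.004263 K/W
R_total = 0.2187 K/W
Q = ΔT/R_total = 96/0.2187

Q ≈ 439 W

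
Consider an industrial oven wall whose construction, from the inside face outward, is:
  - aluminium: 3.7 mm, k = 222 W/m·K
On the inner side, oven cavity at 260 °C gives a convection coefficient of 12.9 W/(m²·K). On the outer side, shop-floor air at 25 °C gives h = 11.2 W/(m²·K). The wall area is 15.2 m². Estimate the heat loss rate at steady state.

Model the wall as resistances in series:
R_inner film = 1/(h_i·A) = 1/(12.9×15.2) = 0.0051 K/W
R_aluminium = L/(kA) = 0.0037/(222×15.2) = 1.096×10^-6 K/W
R_outer film = 1/(h_o·A) = 1/(11.2×15.2) = 0.005874 K/W
R_total = 0.01098 K/W
Q = ΔT / R_total = 235 / 0.01098

Q ≈ 21400 W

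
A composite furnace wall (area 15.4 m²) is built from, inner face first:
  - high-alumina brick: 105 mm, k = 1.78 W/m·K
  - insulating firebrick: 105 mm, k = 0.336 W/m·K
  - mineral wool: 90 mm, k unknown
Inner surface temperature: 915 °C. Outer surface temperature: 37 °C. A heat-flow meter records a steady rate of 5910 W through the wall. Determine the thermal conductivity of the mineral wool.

Using the resistance-network approach (series):
R_high-alumina brick = L/(kA) = 0.105/(1.78×15.4) = 0.00383 K/W
R_insulating firebrick = L/(kA) = 0.105/(0.336×15.4) = 0.02029 K/W
Sum of known resistances R_other = 0.02412 K/W
Total R = ΔT/Q = 878/5910 = 0.1486 K/W
R_mineral wool = R_total − R_other = 0.1244 K/W
k = L/(R·A) = 0.09/(0.1244×15.4)

k ≈ 0.047 W/(m·K)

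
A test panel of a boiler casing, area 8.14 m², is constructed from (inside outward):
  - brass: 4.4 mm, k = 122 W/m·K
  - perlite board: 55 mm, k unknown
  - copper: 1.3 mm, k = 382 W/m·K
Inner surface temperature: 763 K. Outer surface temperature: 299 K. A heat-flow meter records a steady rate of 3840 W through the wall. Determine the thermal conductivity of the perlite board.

Series thermal resistances:
R_brass = L/(kA) = 0.0044/(122×8.14) = 4.431×10^-6 K/W
R_copper = L/(kA) = 0.0013/(382×8.14) = 4.181×10^-7 K/W
Sum of known resistances R_other = 4.849×10^-6 K/W
Total R = ΔT/Q = 464/3840 = 0.1208 K/W
R_perlite board = R_total − R_other = 0.1208 K/W
k = L/(R·A) = 0.055/(0.1208×8.14)

k ≈ 0.0559 W/(m·K)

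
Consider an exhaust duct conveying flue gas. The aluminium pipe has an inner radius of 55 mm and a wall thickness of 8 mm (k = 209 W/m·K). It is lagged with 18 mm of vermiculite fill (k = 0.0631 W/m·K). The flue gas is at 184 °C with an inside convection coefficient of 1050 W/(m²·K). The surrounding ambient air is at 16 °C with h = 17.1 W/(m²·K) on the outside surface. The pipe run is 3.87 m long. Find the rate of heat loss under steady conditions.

Q ≈ 865 W

Radial resistances (cylindrical: R_cond = ln(r_o/r_i)/(2πkL), R_conv = 1/(h·2πrL)):
R_inner film = 1/(h_i·2πr₁L) = 1/(1050×2π×0.055×3.87) = 7.121×10^-4 K/W
R_aluminium pipe wall = ln(63/55)/(2π×209×3.87) = 2.672×10^-5 K/W
R_vermiculite fill = ln(81/63)/(2π×0.0631×3.87) = 0.1638 K/W
R_outer film = 1/(h_o·2πr_oL) = 1/(17.1×2π×0.081×3.87) = 0.02969 K/W
R_total = 0.1942 K/W
Q = ΔT/R_total = 168/0.1942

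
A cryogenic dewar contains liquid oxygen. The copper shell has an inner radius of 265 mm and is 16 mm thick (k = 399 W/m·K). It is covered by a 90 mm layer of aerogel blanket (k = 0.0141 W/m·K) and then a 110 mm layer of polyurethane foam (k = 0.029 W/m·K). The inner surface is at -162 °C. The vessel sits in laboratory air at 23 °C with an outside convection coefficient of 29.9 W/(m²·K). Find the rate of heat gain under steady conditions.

Spherical conduction: R = (1/r_in − 1/r_out)/(4πk) per layer; series-sum.
R_copper shell = (1/0.265 − 1/0.281)/(4π×399) = 4.285×10^-5 K/W
R_aerogel blanket = (1/0.281 − 1/0.371)/(4π×0.0141) = 4.872 K/W
R_polyurethane foam = (1/0.371 − 1/0.481)/(4π×0.029) = 1.691 K/W
R_outer film = 1/(h·4πr_o²) = 1/(29.9×4π×0.481²) = 0.0115 K/W
R_total = 6.575 K/W
Q = ΔT/R_total = 185/6.575

Q ≈ 28.1 W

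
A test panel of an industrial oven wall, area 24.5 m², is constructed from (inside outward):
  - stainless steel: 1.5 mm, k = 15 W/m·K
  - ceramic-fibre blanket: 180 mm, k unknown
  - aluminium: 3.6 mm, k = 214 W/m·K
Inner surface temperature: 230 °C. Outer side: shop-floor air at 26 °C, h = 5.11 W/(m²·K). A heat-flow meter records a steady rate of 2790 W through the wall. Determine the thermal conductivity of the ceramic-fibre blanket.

Model the wall as resistances in series:
R_stainless steel = L/(kA) = 0.0015/(15×24.5) = 4.082×10^-6 K/W
R_aluminium = L/(kA) = 0.0036/(214×24.5) = 6.866×10^-7 K/W
R_outer film = 1/(h_o·A) = 1/(5.11×24.5) = 0.007988 K/W
Sum of known resistances R_other = 0.007992 K/W
Total R = ΔT/Q = 204/2790 = 0.07312 K/W
R_ceramic-fibre blanket = R_total − R_other = 0.06513 K/W
k = L/(R·A) = 0.18/(0.06513×24.5)

k ≈ 0.113 W/(m·K)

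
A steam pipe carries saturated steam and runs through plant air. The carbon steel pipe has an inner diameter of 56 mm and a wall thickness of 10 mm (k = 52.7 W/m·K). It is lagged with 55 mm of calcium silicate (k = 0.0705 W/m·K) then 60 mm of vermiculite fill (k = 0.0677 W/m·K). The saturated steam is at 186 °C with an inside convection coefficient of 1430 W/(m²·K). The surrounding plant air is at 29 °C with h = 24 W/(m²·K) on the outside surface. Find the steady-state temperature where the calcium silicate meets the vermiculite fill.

T ≈ 87.8 °C

Radial resistances (cylindrical: R_cond = ln(r_o/r_i)/(2πkL), R_conv = 1/(h·2πrL)):
R_inner film = 1/(h_i·2πr₁L) = 1/(1430×2π×0.028×1) = 0.003975 K/W
R_carbon steel pipe wall = ln(38/28)/(2π×52.7×1) = 9.223×10^-4 K/W
R_calcium silicate = ln(93/38)/(2π×0.0705×1) = 2.021 K/W
R_vermiculite fill = ln(153/93)/(2π×0.0677×1) = 1.17 K/W
R_outer film = 1/(h_o·2πr_oL) = 1/(24×2π×0.153×1) = 0.04334 K/W
R_total = 3.239 K/W
Q = ΔT/R_total = 157/3.239
Q = 48.5 W/m
T_interface = T_inner − Q·ΣR(inner→interface) = 186 − 48.5×2.025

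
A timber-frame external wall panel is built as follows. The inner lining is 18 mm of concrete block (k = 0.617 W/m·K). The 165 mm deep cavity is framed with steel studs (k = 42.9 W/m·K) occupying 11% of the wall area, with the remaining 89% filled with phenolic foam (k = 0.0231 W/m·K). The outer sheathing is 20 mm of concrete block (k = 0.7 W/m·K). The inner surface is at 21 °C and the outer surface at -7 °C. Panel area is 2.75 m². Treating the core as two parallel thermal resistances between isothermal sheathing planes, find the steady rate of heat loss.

Sheathing layers in series; stud and cavity paths in parallel between them.
R_inner = 0.018/(0.617×2.75) = 0.01061 K/W
R_stud  = 0.165/(42.9×0.11×2.75) = 0.01271 K/W
R_cav   = 0.165/(0.0231×0.89×2.75) = 2.918 K/W
1/R_core = 1/R_stud + 1/R_cav → R_core = 0.01266 K/W
R_outer = 0.02/(0.7×2.75) = 0.01039 K/W
R_total = 0.03366 K/W
Q = ΔT/R_total = 28/0.03366

Q ≈ 832 W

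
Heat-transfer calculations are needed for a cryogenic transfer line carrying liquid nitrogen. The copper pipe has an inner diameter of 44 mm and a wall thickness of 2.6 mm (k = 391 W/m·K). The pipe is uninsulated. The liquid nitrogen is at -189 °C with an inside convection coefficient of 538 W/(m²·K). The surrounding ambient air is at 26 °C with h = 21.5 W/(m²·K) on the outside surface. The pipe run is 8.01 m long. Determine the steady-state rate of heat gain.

Q ≈ 5480 W

For a radial system each layer contributes R = ln(r_out/r_in)/(2πkL); films add R = 1/(hA).
R_inner film = 1/(h_i·2πr₁L) = 1/(538×2π×0.022×8.01) = 0.001679 K/W
R_copper pipe wall = ln(24.6/22)/(2π×391×8.01) = 5.676×10^-6 K/W
R_outer film = 1/(h_o·2πr_oL) = 1/(21.5×2π×0.0246×8.01) = 0.03757 K/W
R_total = 0.03925 K/W
Q = ΔT/R_total = 215/0.03925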